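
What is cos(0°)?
cos(0°) = 1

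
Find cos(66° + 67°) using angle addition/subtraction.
cos(66° + 67°) = cos 66° cos 67° - sin 66° sin 67° = -0.682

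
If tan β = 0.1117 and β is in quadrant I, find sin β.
sin β = 0.111 (using tan²β + 1 = sec²β)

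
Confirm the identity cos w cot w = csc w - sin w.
RHS = 1/sin w - sin w = (1 - sin²w)/sin w = cos²w/sin w = cos w · (cos w/sin w) = cos w cot w = LHS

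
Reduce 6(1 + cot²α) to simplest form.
6(1 + cot²α) = 6(csc²α) (using Pythagorean identity)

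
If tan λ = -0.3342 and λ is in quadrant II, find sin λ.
sin λ = 0.317 (using tan²λ + 1 = sec²λ)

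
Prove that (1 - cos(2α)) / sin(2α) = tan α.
LHS = 2sin²α / (2 sin α cos α) = sin α/cos α = tan α = RHS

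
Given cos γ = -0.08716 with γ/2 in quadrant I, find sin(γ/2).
sin(γ/2) = ±√((1 - cos γ)/2); positive since γ/2 ∈ QI, so sin(γ/2) = 0.7373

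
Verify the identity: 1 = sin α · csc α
RHS = sin α · (1/sin α) = 1 = LHS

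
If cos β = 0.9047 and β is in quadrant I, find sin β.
sin β = 0.426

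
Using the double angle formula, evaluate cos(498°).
cos(498°) = cos²249° - sin²249° = -0.7431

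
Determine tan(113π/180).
tan(113π/180) = -2.356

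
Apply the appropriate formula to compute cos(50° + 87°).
cos(50° + 87°) = cos 50° cos 87° - sin 50° sin 87° = -0.7314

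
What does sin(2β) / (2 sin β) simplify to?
sin(2β) / (2 sin β) = cos β (using Double angle)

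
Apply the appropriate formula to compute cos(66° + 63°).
cos(66° + 63°) = cos 66° cos 63° - sin 66° sin 63° = -0.6293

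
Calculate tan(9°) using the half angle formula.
tan(9°) = sin 18° / (1 + cos 18°) = 0.1584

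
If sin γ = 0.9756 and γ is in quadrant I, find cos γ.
cos γ = 0.2196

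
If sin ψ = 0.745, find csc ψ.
csc ψ = 1/sin ψ = 1.342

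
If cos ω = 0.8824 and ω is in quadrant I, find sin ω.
sin ω = 0.4705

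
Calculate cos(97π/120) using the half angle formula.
cos(97π/120) = -√((1 + cos 97π/60)/2) = -0.8241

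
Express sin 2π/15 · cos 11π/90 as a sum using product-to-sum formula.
sin 2π/15 cos 11π/90 = (1/2)[sin(2π/15+11π/90) + sin(2π/15-11π/90)]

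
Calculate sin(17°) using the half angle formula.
sin(17°) = √((1 - cos 34°)/2) = 0.2924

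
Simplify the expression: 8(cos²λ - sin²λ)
8(cos²λ - sin²λ) = 8(cos(2λ)) (using Double angle)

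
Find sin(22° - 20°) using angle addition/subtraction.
sin(22° - 20°) = sin 22° cos 20° - cos 22° sin 20° = 0.0349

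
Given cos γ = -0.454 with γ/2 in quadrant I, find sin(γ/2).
sin(γ/2) = ±√((1 - cos γ)/2); positive since γ/2 ∈ QI, so sin(γ/2) = 0.8526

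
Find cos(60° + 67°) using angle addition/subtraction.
cos(60° + 67°) = cos 60° cos 67° - sin 60° sin 67° = -0.6018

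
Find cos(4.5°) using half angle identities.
cos(4.5°) = √((1 + cos 9°)/2) = 0.9969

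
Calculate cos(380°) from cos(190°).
cos(380°) = 2cos²190° - 1 = 0.9397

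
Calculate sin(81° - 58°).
sin(81° - 58°) = sin 81° cos 58° - cos 81° sin 58° = 0.3907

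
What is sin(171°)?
sin(171°) = 0.1564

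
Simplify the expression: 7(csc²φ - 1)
7(csc²φ - 1) = 7(cot²φ) (using Pythagorean identity)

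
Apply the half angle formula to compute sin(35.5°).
sin(35.5°) = √((1 - cos 71°)/2) = 0.5807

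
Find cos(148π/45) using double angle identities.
cos(148π/45) = cos²74π/45 - sin²74π/45 = -0.6157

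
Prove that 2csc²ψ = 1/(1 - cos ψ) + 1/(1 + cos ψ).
RHS = [(1 + cos ψ) + (1 - cos ψ)] / [(1 - cos ψ)(1 + cos ψ)] = 2/(1 - cos²ψ) = 2/sin²ψ = 2csc²ψ = LHS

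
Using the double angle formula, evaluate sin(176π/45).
sin(176π/45) = 2 sin 88π/45 cos 88π/45 = -0.2756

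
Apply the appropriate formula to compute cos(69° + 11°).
cos(69° + 11°) = cos 69° cos 11° - sin 69° sin 11° = 0.1736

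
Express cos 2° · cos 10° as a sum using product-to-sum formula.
cos 2° cos 10° = (1/2)[cos(2°-10°) + cos(2°+10°)]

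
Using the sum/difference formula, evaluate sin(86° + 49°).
sin(86° + 49°) = sin 86° cos 49° + cos 86° sin 49° = √2/2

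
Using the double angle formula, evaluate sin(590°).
sin(590°) = 2 sin 295° cos 295° = -0.766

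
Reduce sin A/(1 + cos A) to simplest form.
sin A/(1 + cos A) = tan(A/2) (using Half angle)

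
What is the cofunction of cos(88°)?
cos(88°) = sin(90° - 88°) = sin(2°)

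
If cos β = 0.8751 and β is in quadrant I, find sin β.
sin β = 0.4839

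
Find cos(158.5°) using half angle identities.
cos(158.5°) = -√((1 + cos 317°)/2) = -0.9304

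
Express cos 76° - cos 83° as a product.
cos 76° - cos 83° = -2 sin(79.5°) sin(-3.5°)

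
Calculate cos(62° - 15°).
cos(62° - 15°) = cos 62° cos 15° + sin 62° sin 15° = 0.682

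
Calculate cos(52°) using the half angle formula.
cos(52°) = √((1 + cos 104°)/2) = 0.6157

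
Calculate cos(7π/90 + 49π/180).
cos(7π/90 + 49π/180) = cos 7π/90 cos 49π/180 - sin 7π/90 sin 49π/180 = 0.454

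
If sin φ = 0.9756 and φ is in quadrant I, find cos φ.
cos φ = 0.2196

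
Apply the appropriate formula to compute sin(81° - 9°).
sin(81° - 9°) = sin 81° cos 9° - cos 81° sin 9° = 0.9511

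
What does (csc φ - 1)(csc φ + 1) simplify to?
(csc φ - 1)(csc φ + 1) = cot²φ (using Diff. of squares)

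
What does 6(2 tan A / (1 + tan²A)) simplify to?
6(2 tan A / (1 + tan²A)) = 6(sin(2A)) (using Double angle)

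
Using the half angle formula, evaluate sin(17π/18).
sin(17π/18) = √((1 - cos 17π/9)/2) = 0.1736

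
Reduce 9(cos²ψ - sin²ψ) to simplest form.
9(cos²ψ - sin²ψ) = 9(cos(2ψ)) (using Double angle)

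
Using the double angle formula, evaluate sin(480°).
sin(480°) = 2 sin 240° cos 240° = √3/2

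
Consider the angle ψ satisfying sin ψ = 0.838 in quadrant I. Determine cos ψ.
cos ψ = √(1 - sin²ψ) = 0.5457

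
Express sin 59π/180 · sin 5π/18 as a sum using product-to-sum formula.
sin 59π/180 sin 5π/18 = (1/2)[cos(59π/180-5π/18) - cos(59π/180+5π/18)]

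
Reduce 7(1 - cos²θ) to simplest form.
7(1 - cos²θ) = 7(sin²θ) (using Pythagorean identity)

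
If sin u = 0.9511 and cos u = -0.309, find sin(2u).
sin(2u) = 2 sin u cos u = -0.5878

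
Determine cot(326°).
cot(326°) = -1.483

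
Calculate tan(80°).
tan(80°) = 5.671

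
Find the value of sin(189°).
sin(189°) = -0.1564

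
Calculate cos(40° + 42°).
cos(40° + 42°) = cos 40° cos 42° - sin 40° sin 42° = 0.1392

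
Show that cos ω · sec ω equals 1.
LHS = cos ω · (1/cos ω) = 1 = RHS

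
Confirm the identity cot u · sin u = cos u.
LHS = (cos u/sin u) · sin u = cos u = RHS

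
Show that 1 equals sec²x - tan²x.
RHS = 1/cos²x - sin²x/cos²x = (1 - sin²x)/cos²x = cos²x/cos²x = 1 = LHS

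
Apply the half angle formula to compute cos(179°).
cos(179°) = -√((1 + cos 358°)/2) = -0.9998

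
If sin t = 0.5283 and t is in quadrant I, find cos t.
cos t = 0.8491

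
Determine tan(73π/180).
tan(73π/180) = 3.271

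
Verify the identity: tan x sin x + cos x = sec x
LHS = sin²x/cos x + cos x = (sin²x + cos²x)/cos x = 1/cos x = sec x = RHS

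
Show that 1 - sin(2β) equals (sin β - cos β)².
RHS = sin²β - 2 sin β cos β + cos²β = (sin²β + cos²β) - 2 sin β cos β = 1 - sin(2β) = LHS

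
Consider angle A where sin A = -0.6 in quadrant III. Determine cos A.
cos A = ±√(1 - sin²A) = -0.8 (negative in QIII)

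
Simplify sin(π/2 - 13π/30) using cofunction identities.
sin(π/2 - 13π/30) = cos(13π/30)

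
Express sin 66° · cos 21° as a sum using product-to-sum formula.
sin 66° cos 21° = (1/2)[sin(66°+21°) + sin(66°-21°)]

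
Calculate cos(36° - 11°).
cos(36° - 11°) = cos 36° cos 11° + sin 36° sin 11° = 0.9063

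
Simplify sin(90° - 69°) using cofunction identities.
sin(90° - 69°) = cos(69°)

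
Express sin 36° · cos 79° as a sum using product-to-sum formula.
sin 36° cos 79° = (1/2)[sin(36°+79°) + sin(36°-79°)]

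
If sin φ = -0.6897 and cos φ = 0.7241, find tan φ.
tan φ = sin φ / cos φ = -0.9525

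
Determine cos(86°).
cos(86°) = 0.06976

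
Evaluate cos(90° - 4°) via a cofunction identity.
cos(90° - 4°) = sin(4°) = 0.06976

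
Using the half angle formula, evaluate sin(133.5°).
sin(133.5°) = √((1 - cos 267°)/2) = 0.7254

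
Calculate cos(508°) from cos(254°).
cos(508°) = cos²254° - sin²254° = -0.848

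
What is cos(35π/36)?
cos(35π/36) = -0.9962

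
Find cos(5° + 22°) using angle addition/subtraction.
cos(5° + 22°) = cos 5° cos 22° - sin 5° sin 22° = 0.891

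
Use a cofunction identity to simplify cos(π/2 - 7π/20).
cos(π/2 - 7π/20) = sin(7π/20)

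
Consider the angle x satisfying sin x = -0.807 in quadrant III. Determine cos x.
cos x = ±√(1 - sin²x) = -0.5906 (negative in QIII)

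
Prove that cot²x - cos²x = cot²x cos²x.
LHS = cos²x/sin²x - cos²x = cos²x(1/sin²x - 1) = cos²x · (1 - sin²x)/sin²x = cos²x · cos²x/sin²x = cos²x · cot²x = RHS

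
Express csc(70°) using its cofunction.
csc(70°) = sec(90° - 70°) = sec(20°)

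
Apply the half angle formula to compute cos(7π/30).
cos(7π/30) = √((1 + cos 7π/15)/2) = 0.7431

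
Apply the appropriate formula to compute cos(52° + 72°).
cos(52° + 72°) = cos 52° cos 72° - sin 52° sin 72° = -0.5592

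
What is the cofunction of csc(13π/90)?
csc(13π/90) = sec(π/2 - 13π/90) = sec(16π/45)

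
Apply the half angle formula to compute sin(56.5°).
sin(56.5°) = √((1 - cos 113°)/2) = 0.8339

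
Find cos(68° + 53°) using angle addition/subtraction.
cos(68° + 53°) = cos 68° cos 53° - sin 68° sin 53° = -0.515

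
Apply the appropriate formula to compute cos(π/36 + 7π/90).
cos(π/36 + 7π/90) = cos π/36 cos 7π/90 - sin π/36 sin 7π/90 = 0.9455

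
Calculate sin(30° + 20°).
sin(30° + 20°) = sin 30° cos 20° + cos 30° sin 20° = 0.766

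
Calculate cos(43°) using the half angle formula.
cos(43°) = √((1 + cos 86°)/2) = 0.7314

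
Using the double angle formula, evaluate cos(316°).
cos(316°) = cos²158° - sin²158° = 0.7193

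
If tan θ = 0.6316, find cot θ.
cot θ = 1/tan θ = 1.583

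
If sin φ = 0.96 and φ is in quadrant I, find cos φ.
cos φ = 0.28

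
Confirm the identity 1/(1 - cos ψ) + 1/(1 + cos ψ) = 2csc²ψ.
LHS = [(1 + cos ψ) + (1 - cos ψ)] / [(1 - cos ψ)(1 + cos ψ)] = 2/(1 - cos²ψ) = 2/sin²ψ = 2csc²ψ = RHS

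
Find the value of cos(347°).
cos(347°) = 0.9744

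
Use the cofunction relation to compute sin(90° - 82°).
sin(90° - 82°) = cos(82°) = 0.1392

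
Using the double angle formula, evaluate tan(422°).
tan(422°) = 2 tan 211° / (1 - tan²211°) = 1.881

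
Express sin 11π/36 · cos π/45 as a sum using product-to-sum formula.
sin 11π/36 cos π/45 = (1/2)[sin(11π/36+π/45) + sin(11π/36-π/45)]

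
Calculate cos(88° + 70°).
cos(88° + 70°) = cos 88° cos 70° - sin 88° sin 70° = -0.9272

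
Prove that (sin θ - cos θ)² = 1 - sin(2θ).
LHS = sin²θ - 2 sin θ cos θ + cos²θ = (sin²θ + cos²θ) - 2 sin θ cos θ = 1 - sin(2θ) = RHS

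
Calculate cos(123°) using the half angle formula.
cos(123°) = -√((1 + cos 246°)/2) = -0.5446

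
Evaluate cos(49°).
cos(49°) = 0.6561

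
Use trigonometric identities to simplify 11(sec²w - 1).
11(sec²w - 1) = 11(tan²w) (using Pythagorean identity)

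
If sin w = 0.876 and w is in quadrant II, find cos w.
cos w = -0.4823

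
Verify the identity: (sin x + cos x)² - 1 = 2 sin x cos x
LHS = sin²x + 2 sin x cos x + cos²x - 1 = (sin²x + cos²x) + 2 sin x cos x - 1 = 1 + 2 sin x cos x - 1 = 2 sin x cos x = RHS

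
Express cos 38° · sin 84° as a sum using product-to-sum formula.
cos 38° sin 84° = (1/2)[sin(38°+84°) - sin(38°-84°)]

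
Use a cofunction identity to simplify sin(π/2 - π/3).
sin(π/2 - π/3) = cos(π/3)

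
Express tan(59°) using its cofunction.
tan(59°) = cot(90° - 59°) = cot(31°)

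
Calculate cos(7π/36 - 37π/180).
cos(7π/36 - 37π/180) = cos 7π/36 cos 37π/180 + sin 7π/36 sin 37π/180 = 0.9994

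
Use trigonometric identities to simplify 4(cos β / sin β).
4(cos β / sin β) = 4(cot β) (using Quotient identity)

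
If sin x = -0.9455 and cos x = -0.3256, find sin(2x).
sin(2x) = 2 sin x cos x = 0.6157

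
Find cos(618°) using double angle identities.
cos(618°) = cos²309° - sin²309° = -0.2079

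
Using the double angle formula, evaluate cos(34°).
cos(34°) = 2cos²17° - 1 = 0.829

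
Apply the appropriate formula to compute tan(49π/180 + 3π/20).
tan(49π/180 + 3π/20) = (tan 49π/180 + tan 3π/20)/(1 - tan 49π/180 tan 3π/20) = 4.011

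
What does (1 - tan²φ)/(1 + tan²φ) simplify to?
(1 - tan²φ)/(1 + tan²φ) = cos(2φ) (using Double angle)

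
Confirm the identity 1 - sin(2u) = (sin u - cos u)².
RHS = sin²u - 2 sin u cos u + cos²u = (sin²u + cos²u) - 2 sin u cos u = 1 - sin(2u) = LHS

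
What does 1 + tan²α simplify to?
1 + tan²α = sec²α (using Pythagorean identity)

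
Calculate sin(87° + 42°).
sin(87° + 42°) = sin 87° cos 42° + cos 87° sin 42° = 0.7771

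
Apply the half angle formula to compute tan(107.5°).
tan(107.5°) = sin 215° / (1 + cos 215°) = -3.172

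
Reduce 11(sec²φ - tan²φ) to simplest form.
11(sec²φ - tan²φ) = 11 (using Pythagorean identity)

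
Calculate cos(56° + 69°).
cos(56° + 69°) = cos 56° cos 69° - sin 56° sin 69° = -0.5736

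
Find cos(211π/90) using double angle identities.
cos(211π/90) = 2cos²211π/180 - 1 = 0.4695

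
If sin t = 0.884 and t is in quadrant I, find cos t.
cos t = 0.4675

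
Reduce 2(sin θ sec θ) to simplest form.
2(sin θ sec θ) = 2(tan θ) (using Reciprocal + quotient)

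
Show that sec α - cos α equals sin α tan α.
LHS = 1/cos α - cos α = (1 - cos²α)/cos α = sin²α/cos α = sin α · (sin α/cos α) = sin α tan α = RHS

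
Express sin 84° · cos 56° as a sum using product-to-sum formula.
sin 84° cos 56° = (1/2)[sin(84°+56°) + sin(84°-56°)]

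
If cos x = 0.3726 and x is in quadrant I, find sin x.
sin x = 0.928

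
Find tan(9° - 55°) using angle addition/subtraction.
tan(9° - 55°) = (tan 9° - tan 55°)/(1 + tan 9° tan 55°) = -1.036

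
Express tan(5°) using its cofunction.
tan(5°) = cot(90° - 5°) = cot(85°)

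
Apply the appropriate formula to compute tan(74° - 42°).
tan(74° - 42°) = (tan 74° - tan 42°)/(1 + tan 74° tan 42°) = 0.6249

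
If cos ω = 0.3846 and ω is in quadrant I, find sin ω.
sin ω = 0.9231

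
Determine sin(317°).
sin(317°) = -0.682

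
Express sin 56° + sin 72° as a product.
sin 56° + sin 72° = 2 sin(64°) cos(-8°)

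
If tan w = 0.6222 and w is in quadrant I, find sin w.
sin w = 0.5283 (using tan²w + 1 = sec²w)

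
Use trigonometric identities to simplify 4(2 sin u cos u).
4(2 sin u cos u) = 4(sin(2u)) (using Double angle)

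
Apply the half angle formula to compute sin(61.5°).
sin(61.5°) = √((1 - cos 123°)/2) = 0.8788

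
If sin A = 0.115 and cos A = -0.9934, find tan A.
tan A = sin A / cos A = -0.1158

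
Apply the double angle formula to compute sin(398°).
sin(398°) = 2 sin 199° cos 199° = 0.6157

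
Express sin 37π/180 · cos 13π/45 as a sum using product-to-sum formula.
sin 37π/180 cos 13π/45 = (1/2)[sin(37π/180+13π/45) + sin(37π/180-13π/45)]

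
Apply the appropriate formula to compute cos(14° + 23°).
cos(14° + 23°) = cos 14° cos 23° - sin 14° sin 23° = 0.7986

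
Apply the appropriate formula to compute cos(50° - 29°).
cos(50° - 29°) = cos 50° cos 29° + sin 50° sin 29° = 0.9336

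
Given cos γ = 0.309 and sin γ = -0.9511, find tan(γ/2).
tan(γ/2) = sin γ / (1 + cos γ) = -0.7266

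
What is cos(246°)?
cos(246°) = -0.4067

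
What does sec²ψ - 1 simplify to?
sec²ψ - 1 = tan²ψ (using Pythagorean identity)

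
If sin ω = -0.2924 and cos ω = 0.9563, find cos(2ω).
cos(2ω) = cos²ω - sin²ω = 0.829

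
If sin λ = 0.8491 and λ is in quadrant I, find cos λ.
cos λ = 0.5282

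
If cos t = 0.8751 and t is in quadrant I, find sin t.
sin t = 0.4839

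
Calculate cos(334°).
cos(334°) = 0.8988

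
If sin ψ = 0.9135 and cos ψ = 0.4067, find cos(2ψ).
cos(2ψ) = cos²ψ - sin²ψ = -0.6691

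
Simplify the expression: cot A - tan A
cot A - tan A = 2 cot(2A) (using Double angle)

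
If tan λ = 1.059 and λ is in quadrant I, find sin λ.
sin λ = 0.7271 (using tan²λ + 1 = sec²λ)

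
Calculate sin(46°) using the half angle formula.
sin(46°) = √((1 - cos 92°)/2) = 0.7193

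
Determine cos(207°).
cos(207°) = -0.891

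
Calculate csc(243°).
csc(243°) = -1.122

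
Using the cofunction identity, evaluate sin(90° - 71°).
sin(90° - 71°) = cos(71°) = 0.3256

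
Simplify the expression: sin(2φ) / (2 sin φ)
sin(2φ) / (2 sin φ) = cos φ (using Double angle)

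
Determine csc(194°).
csc(194°) = -4.134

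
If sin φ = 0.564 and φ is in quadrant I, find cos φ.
cos φ = 0.8258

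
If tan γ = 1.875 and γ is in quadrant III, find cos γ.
cos γ = -0.4706 (using tan²γ + 1 = sec²γ)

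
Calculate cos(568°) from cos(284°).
cos(568°) = cos²284° - sin²284° = -0.8829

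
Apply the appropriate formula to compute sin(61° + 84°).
sin(61° + 84°) = sin 61° cos 84° + cos 61° sin 84° = 0.5736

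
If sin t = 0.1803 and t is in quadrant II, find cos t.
cos t = -0.9836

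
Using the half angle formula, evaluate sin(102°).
sin(102°) = √((1 - cos 204°)/2) = 0.9781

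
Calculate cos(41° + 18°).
cos(41° + 18°) = cos 41° cos 18° - sin 41° sin 18° = 0.515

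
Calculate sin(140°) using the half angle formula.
sin(140°) = √((1 - cos 280°)/2) = 0.6428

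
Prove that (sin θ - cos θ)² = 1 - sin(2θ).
LHS = sin²θ - 2 sin θ cos θ + cos²θ = (sin²θ + cos²θ) - 2 sin θ cos θ = 1 - sin(2θ) = RHS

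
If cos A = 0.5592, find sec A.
sec A = 1/cos A = 1.788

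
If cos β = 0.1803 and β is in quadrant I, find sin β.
sin β = 0.9836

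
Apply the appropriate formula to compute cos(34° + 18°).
cos(34° + 18°) = cos 34° cos 18° - sin 34° sin 18° = 0.6157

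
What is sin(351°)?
sin(351°) = -0.1564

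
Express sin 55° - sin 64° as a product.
sin 55° - sin 64° = 2 cos(59.5°) sin(-4.5°)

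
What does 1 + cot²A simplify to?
1 + cot²A = csc²A (using Pythagorean identity)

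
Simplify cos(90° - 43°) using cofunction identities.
cos(90° - 43°) = sin(43°)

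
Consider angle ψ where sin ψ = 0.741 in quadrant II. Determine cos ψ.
cos ψ = ±√(1 - sin²ψ) = -0.6715 (negative in QII)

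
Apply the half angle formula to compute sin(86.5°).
sin(86.5°) = √((1 - cos 173°)/2) = 0.9981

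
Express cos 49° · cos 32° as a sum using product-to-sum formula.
cos 49° cos 32° = (1/2)[cos(49°-32°) + cos(49°+32°)]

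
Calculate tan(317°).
tan(317°) = -0.9325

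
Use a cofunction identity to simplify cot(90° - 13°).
cot(90° - 13°) = tan(13°)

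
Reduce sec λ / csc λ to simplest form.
sec λ / csc λ = tan λ (using Reciprocal identities)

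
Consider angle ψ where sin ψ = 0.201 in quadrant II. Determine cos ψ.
cos ψ = ±√(1 - sin²ψ) = -0.9796 (negative in QII)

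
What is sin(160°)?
sin(160°) = 0.342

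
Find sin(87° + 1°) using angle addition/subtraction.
sin(87° + 1°) = sin 87° cos 1° + cos 87° sin 1° = 0.9994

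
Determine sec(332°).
sec(332°) = 1.133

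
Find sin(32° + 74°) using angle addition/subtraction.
sin(32° + 74°) = sin 32° cos 74° + cos 32° sin 74° = 0.9613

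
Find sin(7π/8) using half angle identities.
sin(7π/8) = √((1 - cos 7π/4)/2) = √(2-√2)/2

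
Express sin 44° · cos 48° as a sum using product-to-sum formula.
sin 44° cos 48° = (1/2)[sin(44°+48°) + sin(44°-48°)]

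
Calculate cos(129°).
cos(129°) = -0.6293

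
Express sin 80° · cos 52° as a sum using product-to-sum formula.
sin 80° cos 52° = (1/2)[sin(80°+52°) + sin(80°-52°)]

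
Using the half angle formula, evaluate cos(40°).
cos(40°) = √((1 + cos 80°)/2) = 0.766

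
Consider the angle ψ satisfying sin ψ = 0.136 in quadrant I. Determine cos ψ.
cos ψ = √(1 - sin²ψ) = 0.9907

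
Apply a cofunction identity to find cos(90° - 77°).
cos(90° - 77°) = sin(77°) = 0.9744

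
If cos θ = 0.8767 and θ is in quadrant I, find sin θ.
sin θ = 0.481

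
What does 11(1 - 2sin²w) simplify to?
11(1 - 2sin²w) = 11(cos(2w)) (using Double angle)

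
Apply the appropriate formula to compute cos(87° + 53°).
cos(87° + 53°) = cos 87° cos 53° - sin 87° sin 53° = -0.766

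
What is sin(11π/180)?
sin(11π/180) = 0.1908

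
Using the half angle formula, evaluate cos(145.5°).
cos(145.5°) = -√((1 + cos 291°)/2) = -0.8241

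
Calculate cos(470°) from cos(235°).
cos(470°) = cos²235° - sin²235° = -0.342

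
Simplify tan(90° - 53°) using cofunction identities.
tan(90° - 53°) = cot(53°)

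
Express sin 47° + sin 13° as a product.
sin 47° + sin 13° = 2 sin(30°) cos(17°)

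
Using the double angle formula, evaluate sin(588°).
sin(588°) = 2 sin 294° cos 294° = -0.7431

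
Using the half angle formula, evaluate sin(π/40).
sin(π/40) = √((1 - cos π/20)/2) = 0.07846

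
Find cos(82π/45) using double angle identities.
cos(82π/45) = cos²41π/45 - sin²41π/45 = 0.848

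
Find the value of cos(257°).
cos(257°) = -0.225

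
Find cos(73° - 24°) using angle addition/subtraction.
cos(73° - 24°) = cos 73° cos 24° + sin 73° sin 24° = 0.6561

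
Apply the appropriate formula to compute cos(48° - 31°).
cos(48° - 31°) = cos 48° cos 31° + sin 48° sin 31° = 0.9563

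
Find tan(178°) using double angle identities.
tan(178°) = 2 tan 89° / (1 - tan²89°) = -0.03492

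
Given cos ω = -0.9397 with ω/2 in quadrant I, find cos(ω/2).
cos(ω/2) = ±√((1 + cos ω)/2); positive since ω/2 ∈ QI, so cos(ω/2) = 0.1736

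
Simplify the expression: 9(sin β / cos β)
9(sin β / cos β) = 9(tan β) (using Quotient identity)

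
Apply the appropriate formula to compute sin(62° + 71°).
sin(62° + 71°) = sin 62° cos 71° + cos 62° sin 71° = 0.7314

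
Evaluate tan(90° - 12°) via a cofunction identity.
tan(90° - 12°) = cot(12°) = 4.705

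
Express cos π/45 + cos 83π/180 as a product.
cos π/45 + cos 83π/180 = 2 cos(29π/120) cos(-79π/360)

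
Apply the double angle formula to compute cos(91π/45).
cos(91π/45) = cos²91π/90 - sin²91π/90 = 0.9976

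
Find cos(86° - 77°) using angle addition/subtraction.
cos(86° - 77°) = cos 86° cos 77° + sin 86° sin 77° = 0.9877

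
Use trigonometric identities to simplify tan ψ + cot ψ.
tan ψ + cot ψ = sec ψ csc ψ (using Quotient identities)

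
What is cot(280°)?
cot(280°) = -0.1763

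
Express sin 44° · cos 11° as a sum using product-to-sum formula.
sin 44° cos 11° = (1/2)[sin(44°+11°) + sin(44°-11°)]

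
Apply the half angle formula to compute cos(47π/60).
cos(47π/60) = -√((1 + cos 47π/30)/2) = -0.7771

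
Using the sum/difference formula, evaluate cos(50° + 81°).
cos(50° + 81°) = cos 50° cos 81° - sin 50° sin 81° = -0.6561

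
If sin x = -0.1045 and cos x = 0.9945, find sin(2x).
sin(2x) = 2 sin x cos x = -0.2079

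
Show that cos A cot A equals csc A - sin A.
RHS = 1/sin A - sin A = (1 - sin²A)/sin A = cos²A/sin A = cos A · (cos A/sin A) = cos A cot A = LHS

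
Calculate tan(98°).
tan(98°) = -7.115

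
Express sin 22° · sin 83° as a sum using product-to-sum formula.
sin 22° sin 83° = (1/2)[cos(22°-83°) - cos(22°+83°)]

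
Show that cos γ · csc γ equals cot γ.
LHS = cos γ · (1/sin γ) = cos γ/sin γ = cot γ = RHS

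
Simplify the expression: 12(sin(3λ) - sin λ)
12(sin(3λ) - sin λ) = 12(2 cos(2λ) sin λ) (using Sum-to-product)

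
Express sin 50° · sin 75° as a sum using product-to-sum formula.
sin 50° sin 75° = (1/2)[cos(50°-75°) - cos(50°+75°)]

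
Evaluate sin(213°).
sin(213°) = -0.5446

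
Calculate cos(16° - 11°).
cos(16° - 11°) = cos 16° cos 11° + sin 16° sin 11° = 0.9962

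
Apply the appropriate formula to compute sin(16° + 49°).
sin(16° + 49°) = sin 16° cos 49° + cos 16° sin 49° = 0.9063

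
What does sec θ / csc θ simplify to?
sec θ / csc θ = tan θ (using Reciprocal identities)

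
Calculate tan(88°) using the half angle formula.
tan(88°) = sin 176° / (1 + cos 176°) = 28.64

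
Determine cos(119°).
cos(119°) = -0.4848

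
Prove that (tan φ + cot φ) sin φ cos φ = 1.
LHS = (sin φ/cos φ + cos φ/sin φ) sin φ cos φ = ((sin²φ + cos²φ)/(sin φ cos φ)) · sin φ cos φ = sin²φ + cos²φ = 1 = RHS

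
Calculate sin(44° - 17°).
sin(44° - 17°) = sin 44° cos 17° - cos 44° sin 17° = 0.454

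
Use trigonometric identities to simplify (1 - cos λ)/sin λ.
(1 - cos λ)/sin λ = tan(λ/2) (using Half angle)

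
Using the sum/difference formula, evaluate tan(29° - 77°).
tan(29° - 77°) = (tan 29° - tan 77°)/(1 + tan 29° tan 77°) = -1.111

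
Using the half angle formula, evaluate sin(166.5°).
sin(166.5°) = √((1 - cos 333°)/2) = 0.2334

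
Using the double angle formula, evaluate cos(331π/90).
cos(331π/90) = cos²331π/180 - sin²331π/180 = 0.5299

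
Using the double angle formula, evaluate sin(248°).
sin(248°) = 2 sin 124° cos 124° = -0.9272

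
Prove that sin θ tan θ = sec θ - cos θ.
RHS = 1/cos θ - cos θ = (1 - cos²θ)/cos θ = sin²θ/cos θ = sin θ · (sin θ/cos θ) = sin θ tan θ = LHS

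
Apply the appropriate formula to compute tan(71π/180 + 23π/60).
tan(71π/180 + 23π/60) = (tan 71π/180 + tan 23π/60)/(1 - tan 71π/180 tan 23π/60) = -0.8391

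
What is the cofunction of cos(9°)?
cos(9°) = sin(90° - 9°) = sin(81°)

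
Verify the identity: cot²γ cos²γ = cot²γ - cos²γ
RHS = cos²γ/sin²γ - cos²γ = cos²γ(1/sin²γ - 1) = cos²γ · (1 - sin²γ)/sin²γ = cos²γ · cos²γ/sin²γ = cos²γ · cot²γ = LHS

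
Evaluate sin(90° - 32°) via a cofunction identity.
sin(90° - 32°) = cos(32°) = 0.848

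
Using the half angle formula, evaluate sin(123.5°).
sin(123.5°) = √((1 - cos 247°)/2) = 0.8339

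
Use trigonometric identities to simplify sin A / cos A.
sin A / cos A = tan A (using Quotient identity)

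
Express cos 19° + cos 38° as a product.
cos 19° + cos 38° = 2 cos(28.5°) cos(-9.5°)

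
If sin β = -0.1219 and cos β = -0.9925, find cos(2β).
cos(2β) = cos²β - sin²β = 0.9702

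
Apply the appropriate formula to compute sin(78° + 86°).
sin(78° + 86°) = sin 78° cos 86° + cos 78° sin 86° = 0.2756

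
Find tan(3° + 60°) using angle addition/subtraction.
tan(3° + 60°) = (tan 3° + tan 60°)/(1 - tan 3° tan 60°) = 1.963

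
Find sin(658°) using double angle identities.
sin(658°) = 2 sin 329° cos 329° = -0.8829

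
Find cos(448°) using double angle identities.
cos(448°) = cos²224° - sin²224° = 0.0349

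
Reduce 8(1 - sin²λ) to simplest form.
8(1 - sin²λ) = 8(cos²λ) (using Pythagorean identity)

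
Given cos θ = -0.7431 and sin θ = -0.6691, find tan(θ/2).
tan(θ/2) = sin θ / (1 + cos θ) = -2.605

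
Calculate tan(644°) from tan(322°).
tan(644°) = 2 tan 322° / (1 - tan²322°) = -4.011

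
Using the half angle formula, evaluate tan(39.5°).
tan(39.5°) = sin 79° / (1 + cos 79°) = 0.8243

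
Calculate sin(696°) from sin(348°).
sin(696°) = 2 sin 348° cos 348° = -0.4067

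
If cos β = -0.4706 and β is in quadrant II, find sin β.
sin β = 0.8823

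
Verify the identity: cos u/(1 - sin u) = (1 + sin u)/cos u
RHS = (1 + sin u)(1 - sin u) / (cos u(1 - sin u)) = (1 - sin²u) / (cos u(1 - sin u)) = cos²u / (cos u(1 - sin u)) = cos u/(1 - sin u) = LHS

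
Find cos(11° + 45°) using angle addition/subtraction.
cos(11° + 45°) = cos 11° cos 45° - sin 11° sin 45° = 0.5592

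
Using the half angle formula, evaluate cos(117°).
cos(117°) = -√((1 + cos 234°)/2) = -0.454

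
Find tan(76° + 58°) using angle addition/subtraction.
tan(76° + 58°) = (tan 76° + tan 58°)/(1 - tan 76° tan 58°) = -1.036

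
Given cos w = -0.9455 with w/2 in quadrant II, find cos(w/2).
cos(w/2) = ±√((1 + cos w)/2); negative since w/2 ∈ QII, so cos(w/2) = -0.1651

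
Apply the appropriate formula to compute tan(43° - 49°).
tan(43° - 49°) = (tan 43° - tan 49°)/(1 + tan 43° tan 49°) = -0.1051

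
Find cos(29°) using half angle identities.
cos(29°) = √((1 + cos 58°)/2) = 0.8746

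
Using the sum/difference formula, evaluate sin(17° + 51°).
sin(17° + 51°) = sin 17° cos 51° + cos 17° sin 51° = 0.9272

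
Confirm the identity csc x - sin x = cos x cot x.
LHS = 1/sin x - sin x = (1 - sin²x)/sin x = cos²x/sin x = cos x · (cos x/sin x) = cos x cot x = RHS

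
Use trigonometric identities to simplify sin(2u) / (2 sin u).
sin(2u) / (2 sin u) = cos u (using Double angle)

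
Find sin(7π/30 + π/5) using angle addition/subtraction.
sin(7π/30 + π/5) = sin 7π/30 cos π/5 + cos 7π/30 sin π/5 = 0.9781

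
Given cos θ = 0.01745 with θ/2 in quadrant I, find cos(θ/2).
cos(θ/2) = ±√((1 + cos θ)/2); positive since θ/2 ∈ QI, so cos(θ/2) = 0.7132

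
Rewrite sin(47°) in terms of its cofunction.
sin(47°) = cos(90° - 47°) = cos(43°)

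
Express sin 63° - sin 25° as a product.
sin 63° - sin 25° = 2 cos(44°) sin(19°)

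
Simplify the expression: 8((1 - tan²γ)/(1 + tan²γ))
8((1 - tan²γ)/(1 + tan²γ)) = 8(cos(2γ)) (using Double angle)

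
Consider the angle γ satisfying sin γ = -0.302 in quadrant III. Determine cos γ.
cos γ = ±√(1 - sin²γ) = -0.9533 (negative in QIII)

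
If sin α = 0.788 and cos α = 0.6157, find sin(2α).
sin(2α) = 2 sin α cos α = 0.9703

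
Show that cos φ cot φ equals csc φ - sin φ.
RHS = 1/sin φ - sin φ = (1 - sin²φ)/sin φ = cos²φ/sin φ = cos φ · (cos φ/sin φ) = cos φ cot φ = LHS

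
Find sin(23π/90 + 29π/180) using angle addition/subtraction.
sin(23π/90 + 29π/180) = sin 23π/90 cos 29π/180 + cos 23π/90 sin 29π/180 = (√6+√2)/4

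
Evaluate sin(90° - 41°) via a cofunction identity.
sin(90° - 41°) = cos(41°) = 0.7547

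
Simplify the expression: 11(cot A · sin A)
11(cot A · sin A) = 11(cos A) (using Quotient identity)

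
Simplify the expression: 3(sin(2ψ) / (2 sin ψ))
3(sin(2ψ) / (2 sin ψ)) = 3(cos ψ) (using Double angle)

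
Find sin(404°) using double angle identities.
sin(404°) = 2 sin 202° cos 202° = 0.6947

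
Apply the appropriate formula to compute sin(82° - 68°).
sin(82° - 68°) = sin 82° cos 68° - cos 82° sin 68° = 0.2419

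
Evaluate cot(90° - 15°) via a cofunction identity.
cot(90° - 15°) = tan(15°) = 2-√3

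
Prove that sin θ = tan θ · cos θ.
RHS = (sin θ/cos θ) · cos θ = sin θ = LHS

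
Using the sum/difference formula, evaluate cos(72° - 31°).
cos(72° - 31°) = cos 72° cos 31° + sin 72° sin 31° = 0.7547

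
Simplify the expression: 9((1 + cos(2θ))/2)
9((1 + cos(2θ))/2) = 9(cos²θ) (using Power reduction)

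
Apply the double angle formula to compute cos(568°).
cos(568°) = cos²284° - sin²284° = -0.8829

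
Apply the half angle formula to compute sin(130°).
sin(130°) = √((1 - cos 260°)/2) = 0.766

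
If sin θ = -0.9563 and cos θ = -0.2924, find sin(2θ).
sin(2θ) = 2 sin θ cos θ = 0.5592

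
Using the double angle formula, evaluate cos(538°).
cos(538°) = cos²269° - sin²269° = -0.9994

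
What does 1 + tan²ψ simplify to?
1 + tan²ψ = sec²ψ (using Pythagorean identity)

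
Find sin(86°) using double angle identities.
sin(86°) = 2 sin 43° cos 43° = 0.9976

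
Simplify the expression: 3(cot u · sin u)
3(cot u · sin u) = 3(cos u) (using Quotient identity)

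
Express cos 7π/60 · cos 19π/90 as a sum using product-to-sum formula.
cos 7π/60 cos 19π/90 = (1/2)[cos(7π/60-19π/90) + cos(7π/60+19π/90)]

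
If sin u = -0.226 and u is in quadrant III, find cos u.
cos u = -0.9741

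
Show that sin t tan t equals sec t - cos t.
RHS = 1/cos t - cos t = (1 - cos²t)/cos t = sin²t/cos t = sin t · (sin t/cos t) = sin t tan t = LHS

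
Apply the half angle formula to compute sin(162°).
sin(162°) = √((1 - cos 324°)/2) = 0.309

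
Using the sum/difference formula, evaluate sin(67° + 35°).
sin(67° + 35°) = sin 67° cos 35° + cos 67° sin 35° = 0.9781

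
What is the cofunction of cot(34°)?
cot(34°) = tan(90° - 34°) = tan(56°)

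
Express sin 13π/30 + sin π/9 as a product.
sin 13π/30 + sin π/9 = 2 sin(49π/180) cos(29π/180)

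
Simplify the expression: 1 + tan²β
1 + tan²β = sec²β (using Pythagorean identity)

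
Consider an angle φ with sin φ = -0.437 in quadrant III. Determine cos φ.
cos φ = ±√(1 - sin²φ) = -0.8995 (negative in QIII)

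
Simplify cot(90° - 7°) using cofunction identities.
cot(90° - 7°) = tan(7°)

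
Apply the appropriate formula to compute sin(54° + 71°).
sin(54° + 71°) = sin 54° cos 71° + cos 54° sin 71° = 0.8192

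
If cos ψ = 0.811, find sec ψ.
sec ψ = 1/cos ψ = 1.233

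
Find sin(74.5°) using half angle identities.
sin(74.5°) = √((1 - cos 149°)/2) = 0.9636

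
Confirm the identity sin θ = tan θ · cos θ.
RHS = (sin θ/cos θ) · cos θ = sin θ = LHS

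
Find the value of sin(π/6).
sin(π/6) = 1/2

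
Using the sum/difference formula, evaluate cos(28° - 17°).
cos(28° - 17°) = cos 28° cos 17° + sin 28° sin 17° = 0.9816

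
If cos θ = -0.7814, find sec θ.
sec θ = 1/cos θ = -1.28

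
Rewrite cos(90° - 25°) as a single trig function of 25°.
cos(90° - 25°) = sin(25°)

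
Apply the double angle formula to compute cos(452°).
cos(452°) = cos²226° - sin²226° = -0.0349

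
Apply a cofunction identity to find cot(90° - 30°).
cot(90° - 30°) = tan(30°) = √3/3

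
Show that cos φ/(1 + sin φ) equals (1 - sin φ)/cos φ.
RHS = (1 - sin φ)(1 + sin φ) / (cos φ(1 + sin φ)) = (1 - sin²φ) / (cos φ(1 + sin φ)) = cos²φ / (cos φ(1 + sin φ)) = cos φ/(1 + sin φ) = LHS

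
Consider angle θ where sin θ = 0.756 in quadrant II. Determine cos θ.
cos θ = ±√(1 - sin²θ) = -0.6546 (negative in QII)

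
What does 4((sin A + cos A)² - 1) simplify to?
4((sin A + cos A)² - 1) = 4(sin(2A)) (using Pythagorean + double angle)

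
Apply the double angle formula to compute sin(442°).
sin(442°) = 2 sin 221° cos 221° = 0.9903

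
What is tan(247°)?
tan(247°) = 2.356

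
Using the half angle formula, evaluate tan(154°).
tan(154°) = sin 308° / (1 + cos 308°) = -0.4877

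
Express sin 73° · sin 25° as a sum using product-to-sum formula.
sin 73° sin 25° = (1/2)[cos(73°-25°) - cos(73°+25°)]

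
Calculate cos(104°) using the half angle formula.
cos(104°) = -√((1 + cos 208°)/2) = -0.2419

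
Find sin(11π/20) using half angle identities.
sin(11π/20) = √((1 - cos 11π/10)/2) = 0.9877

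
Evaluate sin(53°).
sin(53°) = 0.7986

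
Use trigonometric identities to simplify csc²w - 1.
csc²w - 1 = cot²w (using Pythagorean identity)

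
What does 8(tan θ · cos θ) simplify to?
8(tan θ · cos θ) = 8(sin θ) (using Quotient identity)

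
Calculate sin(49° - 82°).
sin(49° - 82°) = sin 49° cos 82° - cos 49° sin 82° = -0.5446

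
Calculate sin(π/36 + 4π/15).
sin(π/36 + 4π/15) = sin π/36 cos 4π/15 + cos π/36 sin 4π/15 = 0.7986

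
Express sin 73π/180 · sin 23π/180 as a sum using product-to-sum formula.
sin 73π/180 sin 23π/180 = (1/2)[cos(73π/180-23π/180) - cos(73π/180+23π/180)]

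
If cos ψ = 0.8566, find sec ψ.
sec ψ = 1/cos ψ = 1.167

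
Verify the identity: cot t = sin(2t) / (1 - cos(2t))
RHS = 2 sin t cos t / (2sin²t) = cos t/sin t = cot t = LHS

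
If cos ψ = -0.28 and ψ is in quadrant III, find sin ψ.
sin ψ = -0.96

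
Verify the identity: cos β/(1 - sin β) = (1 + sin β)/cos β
RHS = (1 + sin β)(1 - sin β) / (cos β(1 - sin β)) = (1 - sin²β) / (cos β(1 - sin β)) = cos²β / (cos β(1 - sin β)) = cos β/(1 - sin β) = LHS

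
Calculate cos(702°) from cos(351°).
cos(702°) = cos²351° - sin²351° = 0.9511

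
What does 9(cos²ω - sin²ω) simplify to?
9(cos²ω - sin²ω) = 9(cos(2ω)) (using Double angle)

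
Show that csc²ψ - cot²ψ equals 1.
LHS = 1/sin²ψ - cos²ψ/sin²ψ = (1 - cos²ψ)/sin²ψ = sin²ψ/sin²ψ = 1 = RHS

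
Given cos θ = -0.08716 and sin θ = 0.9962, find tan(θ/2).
tan(θ/2) = sin θ / (1 + cos θ) = 1.091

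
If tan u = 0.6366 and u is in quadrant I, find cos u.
cos u = 0.8436 (using tan²u + 1 = sec²u)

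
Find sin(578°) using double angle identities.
sin(578°) = 2 sin 289° cos 289° = -0.6157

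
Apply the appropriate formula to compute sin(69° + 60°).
sin(69° + 60°) = sin 69° cos 60° + cos 69° sin 60° = 0.7771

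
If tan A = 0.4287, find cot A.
cot A = 1/tan A = 2.333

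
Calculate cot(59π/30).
cot(59π/30) = -9.514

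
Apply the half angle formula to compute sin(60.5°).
sin(60.5°) = √((1 - cos 121°)/2) = 0.8704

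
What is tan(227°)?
tan(227°) = 1.072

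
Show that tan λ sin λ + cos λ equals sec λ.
LHS = sin²λ/cos λ + cos λ = (sin²λ + cos²λ)/cos λ = 1/cos λ = sec λ = RHS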